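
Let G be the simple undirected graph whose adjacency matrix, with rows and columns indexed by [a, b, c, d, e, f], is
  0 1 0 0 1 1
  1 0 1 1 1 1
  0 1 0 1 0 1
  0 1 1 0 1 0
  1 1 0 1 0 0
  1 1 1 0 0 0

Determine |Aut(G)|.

10

Vertex b is the unique vertex of degree 5; the remaining 5 vertices each have degree 3 and induce a cycle, so G is the wheel on 6 vertices with hub b. Every automorphism fixes the hub and acts on the rim 5-cycle, so Aut(G) ≅ Aut(C_5) = D_5 of order 10.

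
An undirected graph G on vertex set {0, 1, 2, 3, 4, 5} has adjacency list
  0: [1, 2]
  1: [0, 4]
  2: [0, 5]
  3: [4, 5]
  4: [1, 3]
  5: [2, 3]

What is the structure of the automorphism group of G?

Every vertex has degree 2 and the graph is connected, so G is the 6-cycle C_6. C_6 has 6 rotations and 6 reflections, so Aut(C_6) ≅ D_6 of order 12.

D_6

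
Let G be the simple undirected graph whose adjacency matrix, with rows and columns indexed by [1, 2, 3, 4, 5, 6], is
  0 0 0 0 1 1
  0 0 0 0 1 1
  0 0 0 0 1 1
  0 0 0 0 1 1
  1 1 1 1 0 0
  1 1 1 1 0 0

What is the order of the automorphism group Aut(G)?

The vertices split by degree into {5, 6} (degree 4) and {1, 2, 3, 4} (degree 2); every edge runs between the two parts, so G is the complete bipartite graph K_{2,4}. Automorphisms preserve the bipartition setwise (since the parts differ in size) and act as S_2 × S_4 within it; |Aut| = 48.

48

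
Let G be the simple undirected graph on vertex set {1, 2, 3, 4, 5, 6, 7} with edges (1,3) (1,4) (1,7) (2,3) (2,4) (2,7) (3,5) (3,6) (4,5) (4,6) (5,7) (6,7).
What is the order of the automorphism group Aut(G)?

The vertices split by degree into {3, 4, 7} (degree 4) and {1, 2, 5, 6} (degree 3); every edge runs between the two parts, so G is the complete bipartite graph K_{3,4}. Automorphisms preserve the bipartition setwise (since the parts differ in size) and act as S_3 × S_4 within it; |Aut| = 144.

144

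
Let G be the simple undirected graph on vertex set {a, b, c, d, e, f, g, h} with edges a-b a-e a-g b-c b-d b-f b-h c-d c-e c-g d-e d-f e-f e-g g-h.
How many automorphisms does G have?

1

The degree sequence is [3, 5, 4, 4, 5, 3, 4, 2]. Checking the degree-preserving permutations of the vertex set shows that none except the identity preserves every edge, so Aut(G) is trivial.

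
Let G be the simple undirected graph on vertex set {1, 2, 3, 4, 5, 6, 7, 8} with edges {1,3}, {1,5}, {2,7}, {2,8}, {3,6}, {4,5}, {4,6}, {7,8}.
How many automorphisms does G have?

60

G has two connected components, {1, 3, 4, 5, 6} and {2, 7, 8}; each is 2-regular, so G = C_5 ⊔ C_3. The components are non-isomorphic (different sizes), so Aut(G) = Aut(C_5) × Aut(C_3) = D_5 × D_3 of order 10·6 = 60.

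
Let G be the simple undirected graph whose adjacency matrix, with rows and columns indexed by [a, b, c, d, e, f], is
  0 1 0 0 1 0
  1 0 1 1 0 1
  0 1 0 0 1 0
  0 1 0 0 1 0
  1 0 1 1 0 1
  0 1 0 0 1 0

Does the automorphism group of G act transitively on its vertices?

No

Automorphisms preserve degree, but G has vertices of degree 2 and vertices of degree 4; no automorphism maps one to the other, so G is not vertex-transitive.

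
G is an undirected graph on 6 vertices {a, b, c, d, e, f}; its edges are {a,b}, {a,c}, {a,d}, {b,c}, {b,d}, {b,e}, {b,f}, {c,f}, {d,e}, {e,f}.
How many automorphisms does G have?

Vertex b is the unique vertex of degree 5; the remaining 5 vertices each have degree 3 and induce a cycle, so G is the wheel on 6 vertices with hub b. With the hub fixed, the remaining symmetry is that of the rim cycle C_5, giving the dihedral group D_5.

10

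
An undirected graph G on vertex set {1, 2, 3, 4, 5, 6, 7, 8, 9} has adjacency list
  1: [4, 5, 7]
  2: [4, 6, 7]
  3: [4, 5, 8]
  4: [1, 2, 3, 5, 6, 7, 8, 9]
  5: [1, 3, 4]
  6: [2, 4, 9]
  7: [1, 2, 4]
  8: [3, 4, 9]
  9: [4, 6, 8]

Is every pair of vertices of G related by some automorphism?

Vertex 4 is the only vertex of degree 8, so every automorphism fixes it; G is not vertex-transitive.

No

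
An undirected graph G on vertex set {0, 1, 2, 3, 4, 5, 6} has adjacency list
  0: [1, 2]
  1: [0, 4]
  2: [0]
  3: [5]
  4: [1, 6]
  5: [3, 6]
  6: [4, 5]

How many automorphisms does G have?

The degree sequence is [2, 2, 1, 1, 2, 2, 2]; the two degree-1 vertices 2 and 3 are the ends of a path, so G = P_7. A path has exactly one nontrivial symmetry — reversal — giving Aut(G) of order 2.

2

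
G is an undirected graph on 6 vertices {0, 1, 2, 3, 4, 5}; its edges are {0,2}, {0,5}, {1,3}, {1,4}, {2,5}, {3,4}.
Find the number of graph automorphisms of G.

72

G has two connected components, {0, 2, 5} and {1, 3, 4}; each is 2-regular, so G = C_3 ⊔ C_3. With two isomorphic components, Aut(G) = Aut(C_3) ≀ S_2 = (D_3 × D_3) ⋊ Z_2: permute each cycle by D_3, then optionally swap the two cycles. Order 2·(2·3)² = 72.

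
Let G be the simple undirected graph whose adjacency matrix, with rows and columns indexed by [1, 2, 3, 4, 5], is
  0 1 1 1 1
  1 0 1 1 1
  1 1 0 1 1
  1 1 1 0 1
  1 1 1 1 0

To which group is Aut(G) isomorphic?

S_5

All 5 vertices are pairwise adjacent: G = K_5. Every bijection on the vertex set is an automorphism of K_5; hence Aut(K_5) ≅ S_5, order 120.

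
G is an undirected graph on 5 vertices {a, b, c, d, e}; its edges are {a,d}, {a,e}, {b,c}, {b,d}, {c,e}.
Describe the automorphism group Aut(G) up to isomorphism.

the dihedral group of order 10

Every vertex has degree 2 and the graph is connected, so G is the 5-cycle C_5. The automorphisms of the 5-cycle are exactly the symmetries of a regular 5-gon: the dihedral group D_5, |D_5| = 10.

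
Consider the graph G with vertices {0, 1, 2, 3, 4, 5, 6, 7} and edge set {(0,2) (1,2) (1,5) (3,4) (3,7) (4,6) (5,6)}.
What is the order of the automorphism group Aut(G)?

The degree sequence is [1, 2, 2, 2, 2, 2, 2, 1]; the two degree-1 vertices 0 and 7 are the ends of a path, so G = P_8. The only nontrivial automorphism of a path is the end-to-end reflection, so Aut(G) ≅ Z_2.

2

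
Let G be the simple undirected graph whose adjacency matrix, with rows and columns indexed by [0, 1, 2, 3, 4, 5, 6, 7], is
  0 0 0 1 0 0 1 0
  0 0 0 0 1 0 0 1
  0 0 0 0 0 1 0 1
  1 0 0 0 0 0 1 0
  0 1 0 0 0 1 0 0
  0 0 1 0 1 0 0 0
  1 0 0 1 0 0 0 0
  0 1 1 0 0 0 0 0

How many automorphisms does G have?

G has two connected components, {1, 2, 4, 5, 7} and {0, 3, 6}; each is 2-regular, so G = C_5 ⊔ C_3. No automorphism exchanges components of different sizes, hence Aut(G) is the direct product D_3 × D_5, order 60.

60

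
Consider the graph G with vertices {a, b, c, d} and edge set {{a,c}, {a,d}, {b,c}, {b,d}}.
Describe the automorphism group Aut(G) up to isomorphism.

Z_2^2 ⋊ S_2

G is 2-regular and bipartite on 2^2 = 4 vertices with girth 4; it is the hypercube graph Q_2. The symmetry group of the 2-cube is the hyperoctahedral group B_2 = Z_2 ≀ S_2, of order 2^2·2! = 8.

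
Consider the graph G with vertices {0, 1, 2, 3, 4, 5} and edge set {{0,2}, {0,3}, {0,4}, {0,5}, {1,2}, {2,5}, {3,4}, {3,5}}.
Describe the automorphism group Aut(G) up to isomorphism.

the trivial group

Degrees alone do not determine every vertex (e.g. 2 and 3 both have degree 3), but their neighbour-degree multisets differ: N(2) has degrees [1, 3, 4] while N(3) has degrees [2, 3, 4]. Repeating this refinement separates all vertices, so the only automorphism is the identity.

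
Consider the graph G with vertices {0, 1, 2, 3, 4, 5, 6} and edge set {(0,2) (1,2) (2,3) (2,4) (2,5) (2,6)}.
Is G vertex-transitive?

No

Vertex 2 is the only vertex of degree 6, so every automorphism fixes it; G is not vertex-transitive.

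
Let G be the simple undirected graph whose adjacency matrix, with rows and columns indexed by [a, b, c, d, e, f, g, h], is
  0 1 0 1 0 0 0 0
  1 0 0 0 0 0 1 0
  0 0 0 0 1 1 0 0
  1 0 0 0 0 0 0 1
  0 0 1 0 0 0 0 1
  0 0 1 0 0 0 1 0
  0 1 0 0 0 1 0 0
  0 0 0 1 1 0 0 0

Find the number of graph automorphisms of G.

G is 2-regular and connected on 8 vertices, i.e. the cycle C_8. C_8 has 8 rotations and 8 reflections, so Aut(C_8) ≅ D_8 of order 16.

16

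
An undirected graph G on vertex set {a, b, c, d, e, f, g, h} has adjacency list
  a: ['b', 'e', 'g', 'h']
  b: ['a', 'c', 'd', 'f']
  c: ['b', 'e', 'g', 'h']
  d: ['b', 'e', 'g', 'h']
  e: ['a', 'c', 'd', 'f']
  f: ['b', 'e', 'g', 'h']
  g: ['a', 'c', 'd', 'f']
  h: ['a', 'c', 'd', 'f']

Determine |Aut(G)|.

G is 4-regular and bipartite with parts {b, e, g, h} and {a, c, d, f} (each part is independent and every cross-pair is an edge), so G = K_{4,4}. Each part can be permuted independently (S_4 × S_4) and the two equal-size parts can also be swapped, giving (S_4 × S_4) ⋊ Z_2 of order 2·(4!)² = 1152.

1152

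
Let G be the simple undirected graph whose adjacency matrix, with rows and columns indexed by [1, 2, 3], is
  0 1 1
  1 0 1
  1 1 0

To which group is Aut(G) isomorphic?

the symmetric group on 3 letters

All 3 vertices are pairwise adjacent: G = K_3. Any permutation of the 3 vertices preserves K_3, so Aut(K_3) = S_3 of order 3! = 6.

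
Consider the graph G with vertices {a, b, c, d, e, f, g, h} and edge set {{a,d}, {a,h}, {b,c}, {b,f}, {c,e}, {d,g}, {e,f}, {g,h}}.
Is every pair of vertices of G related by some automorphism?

Yes

G has two connected components, {b, c, e, f} and {a, d, g, h}; each is 2-regular, so G = C_4 ⊔ C_4. With two isomorphic components, Aut(G) = Aut(C_4) ≀ S_2 = (D_4 × D_4) ⋊ Z_2: permute each cycle by D_4, then optionally swap the two cycles. Order 2·(2·4)² = 128. Under this action every vertex can be carried to every other, so G is vertex-transitive.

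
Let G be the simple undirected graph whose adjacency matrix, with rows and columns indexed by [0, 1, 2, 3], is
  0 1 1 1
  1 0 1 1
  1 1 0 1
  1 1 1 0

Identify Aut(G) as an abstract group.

the symmetric group on 4 letters

All 4 vertices are pairwise adjacent: G = K_4. Every bijection on the vertex set is an automorphism of K_4; hence Aut(K_4) ≅ S_4, order 24.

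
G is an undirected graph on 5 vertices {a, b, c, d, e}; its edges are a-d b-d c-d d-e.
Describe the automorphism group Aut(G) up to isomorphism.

Vertex d has degree 4 and every other vertex has degree 1, so G is the star K_{1,4} with centre d. The 4 leaves are pairwise interchangeable while the centre is fixed, giving Aut(G) = S_4.

S_4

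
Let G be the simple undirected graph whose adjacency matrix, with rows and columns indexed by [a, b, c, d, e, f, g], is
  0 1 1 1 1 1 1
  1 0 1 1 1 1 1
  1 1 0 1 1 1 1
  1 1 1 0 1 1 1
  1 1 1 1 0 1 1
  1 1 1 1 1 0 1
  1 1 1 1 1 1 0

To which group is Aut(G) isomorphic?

the symmetric group on 7 letters

Every vertex has degree 6, so G is the complete graph K_7. Every bijection on the vertex set is an automorphism of K_7; hence Aut(K_7) ≅ S_7, order 5040.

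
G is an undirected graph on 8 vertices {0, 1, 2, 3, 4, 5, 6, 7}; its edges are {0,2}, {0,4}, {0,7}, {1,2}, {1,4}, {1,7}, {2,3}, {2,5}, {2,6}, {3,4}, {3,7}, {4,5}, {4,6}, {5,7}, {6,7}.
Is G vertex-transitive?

No

Automorphisms preserve degree, but G has vertices of degree 3 and vertices of degree 5; no automorphism maps one to the other, so G is not vertex-transitive.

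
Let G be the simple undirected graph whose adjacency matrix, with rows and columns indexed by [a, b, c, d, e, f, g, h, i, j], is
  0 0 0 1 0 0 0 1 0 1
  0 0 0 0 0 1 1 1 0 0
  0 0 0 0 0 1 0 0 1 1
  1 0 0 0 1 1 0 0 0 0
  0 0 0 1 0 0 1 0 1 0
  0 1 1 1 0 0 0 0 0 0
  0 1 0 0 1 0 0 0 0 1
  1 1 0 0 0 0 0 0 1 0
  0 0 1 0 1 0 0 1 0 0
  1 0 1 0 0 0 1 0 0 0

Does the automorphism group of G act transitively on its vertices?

G is 3-regular on 10 vertices with no triangles and no 4-cycles (girth 5): this is the Petersen graph. Viewing the Petersen graph as the Kneser graph K(5,2) — vertices are 2-subsets of {1,…,5}, edges join disjoint pairs — its automorphisms are exactly the permutations of the 5-element set, so Aut ≅ S_5 of order 120. This group acts transitively on the 10 vertices.

Yes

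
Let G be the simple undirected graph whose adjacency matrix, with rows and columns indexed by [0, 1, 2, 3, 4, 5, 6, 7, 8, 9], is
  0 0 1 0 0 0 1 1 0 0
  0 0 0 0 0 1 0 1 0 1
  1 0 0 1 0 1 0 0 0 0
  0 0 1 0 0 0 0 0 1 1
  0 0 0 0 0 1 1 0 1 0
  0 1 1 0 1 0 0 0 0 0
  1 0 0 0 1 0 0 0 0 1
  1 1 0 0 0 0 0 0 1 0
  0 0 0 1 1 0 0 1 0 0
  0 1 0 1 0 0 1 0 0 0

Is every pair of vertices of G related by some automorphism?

Yes

G is 3-regular on 10 vertices with no triangles and no 4-cycles (girth 5): this is the Petersen graph. Viewing the Petersen graph as the Kneser graph K(5,2) — vertices are 2-subsets of {1,…,5}, edges join disjoint pairs — its automorphisms are exactly the permutations of the 5-element set, so Aut ≅ S_5 of order 120. Under this action every vertex can be carried to every other, so G is vertex-transitive.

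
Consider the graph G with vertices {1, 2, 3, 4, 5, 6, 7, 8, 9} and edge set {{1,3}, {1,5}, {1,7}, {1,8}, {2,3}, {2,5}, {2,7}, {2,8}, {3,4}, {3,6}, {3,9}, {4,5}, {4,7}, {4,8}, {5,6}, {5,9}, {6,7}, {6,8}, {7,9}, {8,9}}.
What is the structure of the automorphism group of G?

The vertices split by degree into {3, 5, 7, 8} (degree 5) and {1, 2, 4, 6, 9} (degree 4); every edge runs between the two parts, so G is the complete bipartite graph K_{4,5}. The parts have unequal sizes, so no automorphism swaps them; each part is permuted independently, giving S_4 × S_5 of order 4!·5! = 2880.

S_4 × S_5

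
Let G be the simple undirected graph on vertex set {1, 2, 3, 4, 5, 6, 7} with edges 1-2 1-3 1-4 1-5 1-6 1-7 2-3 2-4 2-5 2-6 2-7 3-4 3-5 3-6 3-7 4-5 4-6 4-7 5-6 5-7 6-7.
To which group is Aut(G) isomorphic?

the symmetric group on 7 letters

All 7 vertices are pairwise adjacent: G = K_7. Every bijection on the vertex set is an automorphism of K_7; hence Aut(K_7) ≅ S_7, order 5040.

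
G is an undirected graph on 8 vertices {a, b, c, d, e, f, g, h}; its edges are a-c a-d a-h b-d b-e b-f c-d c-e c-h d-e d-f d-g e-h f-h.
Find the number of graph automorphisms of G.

The degree sequence is [3, 3, 4, 6, 4, 3, 1, 4]. Checking the degree-preserving permutations of the vertex set shows that none except the identity preserves every edge, so Aut(G) is trivial.

1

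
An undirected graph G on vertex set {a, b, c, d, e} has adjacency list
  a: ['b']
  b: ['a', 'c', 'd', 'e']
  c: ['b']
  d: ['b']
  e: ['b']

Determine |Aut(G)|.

Vertex b has degree 4 and every other vertex has degree 1, so G is the star K_{1,4} with centre b. The 4 leaves are pairwise interchangeable while the centre is fixed, giving Aut(G) = S_4.

24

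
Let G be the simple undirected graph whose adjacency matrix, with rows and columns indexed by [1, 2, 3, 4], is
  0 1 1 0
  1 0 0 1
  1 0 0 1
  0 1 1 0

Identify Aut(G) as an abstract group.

the dihedral group of order 8

G is 2-regular and connected on 4 vertices, i.e. the cycle C_4. C_4 has 4 rotations and 4 reflections, so Aut(C_4) ≅ D_4 of order 8.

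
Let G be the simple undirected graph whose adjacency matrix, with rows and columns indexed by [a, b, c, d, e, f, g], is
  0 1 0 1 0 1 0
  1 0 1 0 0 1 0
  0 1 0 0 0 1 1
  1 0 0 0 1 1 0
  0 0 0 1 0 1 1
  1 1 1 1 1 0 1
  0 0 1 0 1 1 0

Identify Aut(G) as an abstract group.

the dihedral group of order 12

Vertex f is the unique vertex of degree 6; the remaining 6 vertices each have degree 3 and induce a cycle, so G is the wheel on 7 vertices with hub f. Every automorphism fixes the hub and acts on the rim 6-cycle, so Aut(G) ≅ Aut(C_6) = D_6 of order 12.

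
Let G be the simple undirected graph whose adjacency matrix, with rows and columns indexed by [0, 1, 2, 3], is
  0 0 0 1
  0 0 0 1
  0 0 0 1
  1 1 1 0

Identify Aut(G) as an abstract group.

S_3

Vertex 3 has degree 3 and every other vertex has degree 1, so G is the star K_{1,3} with centre 3. The 3 leaves are pairwise interchangeable while the centre is fixed, giving Aut(G) = S_3.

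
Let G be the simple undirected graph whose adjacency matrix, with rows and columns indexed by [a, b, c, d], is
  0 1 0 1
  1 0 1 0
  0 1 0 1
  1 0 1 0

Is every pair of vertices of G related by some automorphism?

Yes

Every vertex has degree 2 and the graph is connected, so G is the 4-cycle C_4. The automorphisms of the 4-cycle are exactly the symmetries of a regular 4-gon: the dihedral group D_4, |D_4| = 8. This group acts transitively on the 4 vertices.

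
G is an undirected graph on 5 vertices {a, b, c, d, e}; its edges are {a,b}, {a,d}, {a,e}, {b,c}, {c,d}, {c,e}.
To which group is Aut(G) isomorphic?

S_2 × S_3

The vertices split by degree into {a, c} (degree 3) and {b, d, e} (degree 2); every edge runs between the two parts, so G is the complete bipartite graph K_{2,3}. Automorphisms preserve the bipartition setwise (since the parts differ in size) and act as S_2 × S_3 within it; |Aut| = 12.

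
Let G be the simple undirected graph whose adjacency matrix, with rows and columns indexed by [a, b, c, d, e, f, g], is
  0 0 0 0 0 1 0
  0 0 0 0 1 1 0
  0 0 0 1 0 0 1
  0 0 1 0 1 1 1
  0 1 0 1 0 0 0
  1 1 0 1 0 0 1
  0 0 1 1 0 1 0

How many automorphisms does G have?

The degree sequence is [1, 2, 2, 4, 2, 4, 3]. Checking the degree-preserving permutations of the vertex set shows that none except the identity preserves every edge, so Aut(G) is trivial.

1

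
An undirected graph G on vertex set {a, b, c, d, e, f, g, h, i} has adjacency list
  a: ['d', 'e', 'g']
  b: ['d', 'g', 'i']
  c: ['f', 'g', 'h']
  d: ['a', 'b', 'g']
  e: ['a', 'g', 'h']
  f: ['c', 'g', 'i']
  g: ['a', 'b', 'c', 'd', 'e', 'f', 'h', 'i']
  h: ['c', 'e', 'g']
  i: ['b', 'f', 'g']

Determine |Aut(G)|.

Vertex g is the unique vertex of degree 8; the remaining 8 vertices each have degree 3 and induce a cycle, so G is the wheel on 9 vertices with hub g. Every automorphism fixes the hub and acts on the rim 8-cycle, so Aut(G) ≅ Aut(C_8) = D_8 of order 16.

16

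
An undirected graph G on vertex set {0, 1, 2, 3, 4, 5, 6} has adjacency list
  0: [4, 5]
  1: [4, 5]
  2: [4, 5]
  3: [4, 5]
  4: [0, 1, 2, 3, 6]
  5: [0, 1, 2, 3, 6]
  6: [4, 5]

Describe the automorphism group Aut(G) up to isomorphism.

The vertices split by degree into {4, 5} (degree 5) and {0, 1, 2, 3, 6} (degree 2); every edge runs between the two parts, so G is the complete bipartite graph K_{2,5}. Automorphisms preserve the bipartition setwise (since the parts differ in size) and act as S_2 × S_5 within it; |Aut| = 240.

S_2 × S_5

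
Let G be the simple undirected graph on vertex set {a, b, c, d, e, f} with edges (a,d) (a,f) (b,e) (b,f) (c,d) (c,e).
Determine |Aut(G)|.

Every vertex has degree 2 and the graph is connected, so G is the 6-cycle C_6. The automorphisms of the 6-cycle are exactly the symmetries of a regular 6-gon: the dihedral group D_6, |D_6| = 12.

12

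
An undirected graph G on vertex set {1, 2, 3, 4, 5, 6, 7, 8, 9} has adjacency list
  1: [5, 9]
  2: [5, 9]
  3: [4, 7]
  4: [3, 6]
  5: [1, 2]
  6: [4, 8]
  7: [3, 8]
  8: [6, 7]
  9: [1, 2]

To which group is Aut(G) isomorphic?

G has two connected components, {3, 4, 6, 7, 8} and {1, 2, 5, 9}; each is 2-regular, so G = C_5 ⊔ C_4. The components are non-isomorphic (different sizes), so Aut(G) = Aut(C_4) × Aut(C_5) = D_4 × D_5 of order 8·10 = 80.

D_4 × D_5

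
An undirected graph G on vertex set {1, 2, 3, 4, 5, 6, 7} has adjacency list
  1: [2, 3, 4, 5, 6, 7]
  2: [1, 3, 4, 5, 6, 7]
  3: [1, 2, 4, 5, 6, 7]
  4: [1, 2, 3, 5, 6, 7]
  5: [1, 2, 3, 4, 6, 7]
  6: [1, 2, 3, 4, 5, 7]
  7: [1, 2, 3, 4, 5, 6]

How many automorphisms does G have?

5040

All 7 vertices are pairwise adjacent: G = K_7. Any permutation of the 7 vertices preserves K_7, so Aut(K_7) = S_7 of order 7! = 5040.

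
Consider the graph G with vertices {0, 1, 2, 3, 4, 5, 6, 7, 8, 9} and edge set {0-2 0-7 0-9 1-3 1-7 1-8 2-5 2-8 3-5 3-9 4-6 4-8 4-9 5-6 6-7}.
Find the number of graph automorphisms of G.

G is 3-regular on 10 vertices with no triangles and no 4-cycles (girth 5): this is the Petersen graph. Viewing the Petersen graph as the Kneser graph K(5,2) — vertices are 2-subsets of {1,…,5}, edges join disjoint pairs — its automorphisms are exactly the permutations of the 5-element set, so Aut ≅ S_5 of order 120.

120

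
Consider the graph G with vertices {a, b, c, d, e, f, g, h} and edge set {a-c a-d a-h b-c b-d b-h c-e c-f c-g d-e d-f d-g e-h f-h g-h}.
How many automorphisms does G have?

720

The vertices split by degree into {c, d, h} (degree 5) and {a, b, e, f, g} (degree 3); every edge runs between the two parts, so G is the complete bipartite graph K_{3,5}. Automorphisms preserve the bipartition setwise (since the parts differ in size) and act as S_5 × S_3 within it; |Aut| = 720.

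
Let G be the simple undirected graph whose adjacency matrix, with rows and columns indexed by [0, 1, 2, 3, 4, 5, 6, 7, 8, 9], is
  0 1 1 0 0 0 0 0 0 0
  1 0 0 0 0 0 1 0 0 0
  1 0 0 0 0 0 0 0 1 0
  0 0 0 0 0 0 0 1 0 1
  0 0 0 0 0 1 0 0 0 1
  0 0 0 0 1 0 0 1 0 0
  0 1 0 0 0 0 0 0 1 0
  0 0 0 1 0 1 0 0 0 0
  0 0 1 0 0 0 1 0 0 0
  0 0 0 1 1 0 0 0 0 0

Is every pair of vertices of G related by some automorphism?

G has two connected components, {0, 1, 2, 6, 8} and {3, 4, 5, 7, 9}; each is 2-regular, so G = C_5 ⊔ C_5. With two isomorphic components, Aut(G) = Aut(C_5) ≀ S_2 = (D_5 × D_5) ⋊ Z_2: permute each cycle by D_5, then optionally swap the two cycles. Order 2·(2·5)² = 200. This group acts transitively on the 10 vertices.

Yes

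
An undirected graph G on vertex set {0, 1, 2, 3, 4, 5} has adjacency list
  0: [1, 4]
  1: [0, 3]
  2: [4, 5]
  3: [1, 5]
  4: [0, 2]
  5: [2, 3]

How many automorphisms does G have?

G is 2-regular and connected on 6 vertices, i.e. the cycle C_6. C_6 has 6 rotations and 6 reflections, so Aut(C_6) ≅ D_6 of order 12.

12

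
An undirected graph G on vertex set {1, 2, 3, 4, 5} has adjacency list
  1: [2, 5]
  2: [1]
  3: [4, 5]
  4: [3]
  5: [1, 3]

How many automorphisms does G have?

2

The degree sequence is [2, 1, 2, 1, 2]; the two degree-1 vertices 2 and 4 are the ends of a path, so G = P_5. A path has exactly one nontrivial symmetry — reversal — giving Aut(G) of order 2.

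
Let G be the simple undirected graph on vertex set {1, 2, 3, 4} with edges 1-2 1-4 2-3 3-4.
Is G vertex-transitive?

Yes

G is 2-regular and bipartite on 2^2 = 4 vertices with girth 4; it is the hypercube graph Q_2. The symmetry group of the 2-cube is the hyperoctahedral group B_2 = Z_2 ≀ S_2, of order 2^2·2! = 8. This group acts transitively on the 4 vertices.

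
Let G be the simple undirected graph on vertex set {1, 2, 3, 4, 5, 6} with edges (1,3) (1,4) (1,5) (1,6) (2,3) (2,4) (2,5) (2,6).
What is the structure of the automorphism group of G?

The vertices split by degree into {1, 2} (degree 4) and {3, 4, 5, 6} (degree 2); every edge runs between the two parts, so G is the complete bipartite graph K_{2,4}. Automorphisms preserve the bipartition setwise (since the parts differ in size) and act as S_4 × S_2 within it; |Aut| = 48.

S_4 × S_2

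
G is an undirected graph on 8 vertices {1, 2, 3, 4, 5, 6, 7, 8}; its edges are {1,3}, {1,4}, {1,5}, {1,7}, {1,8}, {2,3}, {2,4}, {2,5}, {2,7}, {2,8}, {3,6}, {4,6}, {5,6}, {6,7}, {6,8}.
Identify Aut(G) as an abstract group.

S_5 × S_3

The vertices split by degree into {1, 2, 6} (degree 5) and {3, 4, 5, 7, 8} (degree 3); every edge runs between the two parts, so G is the complete bipartite graph K_{3,5}. Automorphisms preserve the bipartition setwise (since the parts differ in size) and act as S_5 × S_3 within it; |Aut| = 720.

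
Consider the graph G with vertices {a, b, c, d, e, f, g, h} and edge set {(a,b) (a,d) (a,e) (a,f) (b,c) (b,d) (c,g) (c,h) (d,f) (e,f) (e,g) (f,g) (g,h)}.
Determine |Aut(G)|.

1

Degrees alone do not determine every vertex (e.g. a and f both have degree 4), but their neighbour-degree multisets differ: N(a) has degrees [3, 3, 3, 4] while N(f) has degrees [3, 3, 4, 4]. Repeating this refinement separates all vertices, so the only automorphism is the identity.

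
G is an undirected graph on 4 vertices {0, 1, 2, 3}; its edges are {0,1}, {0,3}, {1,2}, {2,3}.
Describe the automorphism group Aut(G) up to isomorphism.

Every vertex has degree 2 and the graph is connected, so G is the 4-cycle C_4. C_4 has 4 rotations and 4 reflections, so Aut(C_4) ≅ D_4 of order 8.

the dihedral group of order 8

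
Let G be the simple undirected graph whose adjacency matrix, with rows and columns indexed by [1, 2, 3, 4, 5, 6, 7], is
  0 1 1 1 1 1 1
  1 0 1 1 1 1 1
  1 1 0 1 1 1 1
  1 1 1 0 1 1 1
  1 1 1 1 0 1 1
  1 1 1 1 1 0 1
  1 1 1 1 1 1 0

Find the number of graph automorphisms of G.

5040

All 7 vertices are pairwise adjacent: G = K_7. Any permutation of the 7 vertices preserves K_7, so Aut(K_7) = S_7 of order 7! = 5040.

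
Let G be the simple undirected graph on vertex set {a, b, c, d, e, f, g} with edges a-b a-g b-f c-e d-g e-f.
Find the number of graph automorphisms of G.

2

The degree sequence is [2, 2, 1, 1, 2, 2, 2]; the two degree-1 vertices c and d are the ends of a path, so G = P_7. The only nontrivial automorphism of a path is the end-to-end reflection, so Aut(G) ≅ Z_2.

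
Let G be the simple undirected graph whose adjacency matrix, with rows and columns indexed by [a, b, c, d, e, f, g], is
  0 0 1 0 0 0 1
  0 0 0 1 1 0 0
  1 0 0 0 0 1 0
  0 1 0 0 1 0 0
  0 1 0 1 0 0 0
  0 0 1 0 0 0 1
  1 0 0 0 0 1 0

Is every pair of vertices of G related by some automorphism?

G has two connected components, {a, c, f, g} and {b, d, e}; each is 2-regular, so G = C_4 ⊔ C_3. The orbit of a under Aut(G) is {a, c, f, g}, which does not contain b, so G is not vertex-transitive.

No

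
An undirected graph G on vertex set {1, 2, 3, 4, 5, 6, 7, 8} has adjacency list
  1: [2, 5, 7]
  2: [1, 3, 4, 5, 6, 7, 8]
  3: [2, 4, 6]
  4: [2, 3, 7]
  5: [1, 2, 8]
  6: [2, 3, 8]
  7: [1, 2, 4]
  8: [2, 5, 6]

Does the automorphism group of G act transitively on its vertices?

Vertex 2 is the only vertex of degree 7, so every automorphism fixes it; G is not vertex-transitive.

No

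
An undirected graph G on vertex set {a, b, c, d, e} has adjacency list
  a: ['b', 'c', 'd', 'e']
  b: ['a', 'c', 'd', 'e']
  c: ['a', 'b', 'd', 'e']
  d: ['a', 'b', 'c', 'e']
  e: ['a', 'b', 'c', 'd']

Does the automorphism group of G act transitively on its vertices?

Yes

All 5 vertices are pairwise adjacent: G = K_5. Any permutation of the 5 vertices preserves K_5, so Aut(K_5) = S_5 of order 5! = 120. Under this action every vertex can be carried to every other, so G is vertex-transitive.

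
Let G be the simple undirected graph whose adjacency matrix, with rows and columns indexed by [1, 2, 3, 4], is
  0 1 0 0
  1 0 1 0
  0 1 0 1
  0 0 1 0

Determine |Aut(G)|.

2

The degree sequence is [1, 2, 2, 1]; the two degree-1 vertices 1 and 4 are the ends of a path, so G = P_4. The only nontrivial automorphism of a path is the end-to-end reflection, so Aut(G) ≅ Z_2.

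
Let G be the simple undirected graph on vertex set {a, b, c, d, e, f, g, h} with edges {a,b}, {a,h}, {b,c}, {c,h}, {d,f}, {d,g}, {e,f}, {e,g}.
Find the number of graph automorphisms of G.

128

G has two connected components, {a, b, c, h} and {d, e, f, g}; each is 2-regular, so G = C_4 ⊔ C_4. Aut of a disjoint union of two copies of C_4 is the wreath product D_4 ≀ Z_2, of order 2·8² = 128.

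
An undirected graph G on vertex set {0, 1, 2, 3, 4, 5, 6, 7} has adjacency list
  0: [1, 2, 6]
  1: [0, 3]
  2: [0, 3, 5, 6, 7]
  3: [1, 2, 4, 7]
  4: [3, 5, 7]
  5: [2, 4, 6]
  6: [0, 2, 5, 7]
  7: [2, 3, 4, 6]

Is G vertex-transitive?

Vertex 1 is the only vertex of degree 2, so every automorphism fixes it; G is not vertex-transitive.

No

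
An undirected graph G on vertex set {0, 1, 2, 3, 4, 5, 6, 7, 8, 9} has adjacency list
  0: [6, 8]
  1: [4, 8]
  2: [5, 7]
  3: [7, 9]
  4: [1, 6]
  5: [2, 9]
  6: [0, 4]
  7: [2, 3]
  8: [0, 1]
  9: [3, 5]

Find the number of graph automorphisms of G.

G has two connected components, {0, 1, 4, 6, 8} and {2, 3, 5, 7, 9}; each is 2-regular, so G = C_5 ⊔ C_5. With two isomorphic components, Aut(G) = Aut(C_5) ≀ S_2 = (D_5 × D_5) ⋊ Z_2: permute each cycle by D_5, then optionally swap the two cycles. Order 2·(2·5)² = 200.

200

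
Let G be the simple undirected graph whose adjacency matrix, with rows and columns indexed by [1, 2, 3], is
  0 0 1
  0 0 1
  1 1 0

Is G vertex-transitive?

Vertex 3 is the only vertex of degree 2, so every automorphism fixes it; G is not vertex-transitive.

No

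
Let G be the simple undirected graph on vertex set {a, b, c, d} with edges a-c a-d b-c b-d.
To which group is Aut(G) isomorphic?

G is 2-regular and connected on 4 vertices, i.e. the cycle C_4. C_4 has 4 rotations and 4 reflections, so Aut(C_4) ≅ D_4 of order 8.

the dihedral group of order 8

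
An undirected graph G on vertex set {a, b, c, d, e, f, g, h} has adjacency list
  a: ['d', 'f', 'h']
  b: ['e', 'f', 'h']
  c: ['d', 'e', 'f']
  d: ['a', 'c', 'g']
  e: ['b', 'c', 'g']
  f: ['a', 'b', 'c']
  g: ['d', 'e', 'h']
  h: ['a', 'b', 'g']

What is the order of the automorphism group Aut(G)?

G is 3-regular and bipartite on 2^3 = 8 vertices with girth 4; it is the hypercube graph Q_3. The symmetry group of the 3-cube is the hyperoctahedral group B_3 = Z_2 ≀ S_3, of order 2^3·3! = 48.

48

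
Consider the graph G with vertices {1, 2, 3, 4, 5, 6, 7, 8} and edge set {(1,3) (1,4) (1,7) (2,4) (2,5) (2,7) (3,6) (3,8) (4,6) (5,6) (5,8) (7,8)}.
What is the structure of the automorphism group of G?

Z_2^3 ⋊ S_3

G is 3-regular and bipartite on 2^3 = 8 vertices with girth 4; it is the hypercube graph Q_3. The symmetry group of the 3-cube is the hyperoctahedral group B_3 = Z_2 ≀ S_3, of order 2^3·3! = 48.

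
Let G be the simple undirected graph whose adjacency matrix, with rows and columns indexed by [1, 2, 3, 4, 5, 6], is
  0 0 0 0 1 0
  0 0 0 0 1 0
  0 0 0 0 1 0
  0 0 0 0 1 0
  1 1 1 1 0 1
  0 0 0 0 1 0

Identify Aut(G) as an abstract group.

Vertex 5 has degree 5 and every other vertex has degree 1, so G is the star K_{1,5} with centre 5. Any automorphism fixes the centre and permutes the 5 leaves freely, so Aut(G) ≅ S_5 of order 5! = 120.

S_5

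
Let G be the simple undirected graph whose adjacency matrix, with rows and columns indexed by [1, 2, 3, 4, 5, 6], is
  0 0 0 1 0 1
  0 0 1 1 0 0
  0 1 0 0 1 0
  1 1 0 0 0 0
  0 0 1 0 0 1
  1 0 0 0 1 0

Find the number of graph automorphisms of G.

Every vertex has degree 2 and the graph is connected, so G is the 6-cycle C_6. The automorphisms of the 6-cycle are exactly the symmetries of a regular 6-gon: the dihedral group D_6, |D_6| = 12.

12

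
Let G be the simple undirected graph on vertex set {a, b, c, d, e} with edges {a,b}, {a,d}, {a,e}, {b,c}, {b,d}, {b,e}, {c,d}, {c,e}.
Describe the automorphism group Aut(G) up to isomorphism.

Vertex b is the unique vertex of degree 4; the remaining 4 vertices each have degree 3 and induce a cycle, so G is the wheel on 5 vertices with hub b. With the hub fixed, the remaining symmetry is that of the rim cycle C_4, giving the dihedral group D_4.

D_4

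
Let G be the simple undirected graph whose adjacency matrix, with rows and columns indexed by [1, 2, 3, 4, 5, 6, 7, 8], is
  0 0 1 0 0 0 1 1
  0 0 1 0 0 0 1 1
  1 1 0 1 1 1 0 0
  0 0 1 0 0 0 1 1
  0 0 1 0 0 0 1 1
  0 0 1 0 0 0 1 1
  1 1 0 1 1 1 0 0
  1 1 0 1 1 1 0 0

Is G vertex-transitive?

Automorphisms preserve degree, but G has vertices of degree 3 and vertices of degree 5; no automorphism maps one to the other, so G is not vertex-transitive.

No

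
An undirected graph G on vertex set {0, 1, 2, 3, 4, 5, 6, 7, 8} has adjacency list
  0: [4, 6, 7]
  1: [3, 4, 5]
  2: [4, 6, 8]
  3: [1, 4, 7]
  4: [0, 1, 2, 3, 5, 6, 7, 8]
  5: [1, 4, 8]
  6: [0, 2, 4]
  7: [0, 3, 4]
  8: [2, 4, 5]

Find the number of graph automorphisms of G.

16

Vertex 4 is the unique vertex of degree 8; the remaining 8 vertices each have degree 3 and induce a cycle, so G is the wheel on 9 vertices with hub 4. With the hub fixed, the remaining symmetry is that of the rim cycle C_8, giving the dihedral group D_8.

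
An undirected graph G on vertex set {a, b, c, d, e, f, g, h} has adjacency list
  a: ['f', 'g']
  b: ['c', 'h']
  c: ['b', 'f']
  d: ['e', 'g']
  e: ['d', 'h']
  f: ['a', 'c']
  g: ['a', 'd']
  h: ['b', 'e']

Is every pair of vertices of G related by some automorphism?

Yes

Every vertex has degree 2 and the graph is connected, so G is the 8-cycle C_8. The automorphisms of the 8-cycle are exactly the symmetries of a regular 8-gon: the dihedral group D_8, |D_8| = 16. Under this action every vertex can be carried to every other, so G is vertex-transitive.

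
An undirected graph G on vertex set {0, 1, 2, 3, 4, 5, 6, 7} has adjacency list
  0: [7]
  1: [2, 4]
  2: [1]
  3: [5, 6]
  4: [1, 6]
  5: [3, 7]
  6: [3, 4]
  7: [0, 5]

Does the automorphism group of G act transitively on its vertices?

No

Automorphisms preserve degree, but G has vertices of degree 1 and vertices of degree 2; no automorphism maps one to the other, so G is not vertex-transitive.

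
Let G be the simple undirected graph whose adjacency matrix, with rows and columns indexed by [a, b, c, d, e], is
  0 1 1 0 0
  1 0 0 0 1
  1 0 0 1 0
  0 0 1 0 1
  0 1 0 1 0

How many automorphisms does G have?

G is 2-regular and connected on 5 vertices, i.e. the cycle C_5. The automorphisms of the 5-cycle are exactly the symmetries of a regular 5-gon: the dihedral group D_5, |D_5| = 10.

10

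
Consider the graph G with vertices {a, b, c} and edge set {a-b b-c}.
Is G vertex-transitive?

Vertex b is the only vertex of degree 2, so every automorphism fixes it; G is not vertex-transitive.

No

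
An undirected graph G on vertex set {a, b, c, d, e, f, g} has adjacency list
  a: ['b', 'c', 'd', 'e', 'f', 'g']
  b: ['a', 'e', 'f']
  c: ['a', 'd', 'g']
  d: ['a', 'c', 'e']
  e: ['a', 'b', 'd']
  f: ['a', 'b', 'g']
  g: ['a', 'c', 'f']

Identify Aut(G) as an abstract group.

Vertex a is the unique vertex of degree 6; the remaining 6 vertices each have degree 3 and induce a cycle, so G is the wheel on 7 vertices with hub a. Every automorphism fixes the hub and acts on the rim 6-cycle, so Aut(G) ≅ Aut(C_6) = D_6 of order 12.

the dihedral group of order 12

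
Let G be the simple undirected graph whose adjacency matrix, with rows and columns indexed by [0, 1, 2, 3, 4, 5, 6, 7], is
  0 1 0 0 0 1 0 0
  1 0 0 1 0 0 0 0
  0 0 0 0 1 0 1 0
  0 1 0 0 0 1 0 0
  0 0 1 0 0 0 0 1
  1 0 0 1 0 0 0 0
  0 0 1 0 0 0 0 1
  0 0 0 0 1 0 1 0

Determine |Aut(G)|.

G has two connected components, {0, 1, 3, 5} and {2, 4, 6, 7}; each is 2-regular, so G = C_4 ⊔ C_4. Aut of a disjoint union of two copies of C_4 is the wreath product D_4 ≀ Z_2, of order 2·8² = 128.

128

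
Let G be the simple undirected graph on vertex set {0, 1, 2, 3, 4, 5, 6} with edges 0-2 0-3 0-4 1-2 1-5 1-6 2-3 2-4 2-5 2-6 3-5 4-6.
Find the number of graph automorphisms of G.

12

Vertex 2 is the unique vertex of degree 6; the remaining 6 vertices each have degree 3 and induce a cycle, so G is the wheel on 7 vertices with hub 2. Every automorphism fixes the hub and acts on the rim 6-cycle, so Aut(G) ≅ Aut(C_6) = D_6 of order 12.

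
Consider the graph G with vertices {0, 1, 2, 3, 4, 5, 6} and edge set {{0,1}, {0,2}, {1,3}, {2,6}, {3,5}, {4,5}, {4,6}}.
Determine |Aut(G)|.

14

Every vertex has degree 2 and the graph is connected, so G is the 7-cycle C_7. The automorphisms of the 7-cycle are exactly the symmetries of a regular 7-gon: the dihedral group D_7, |D_7| = 14.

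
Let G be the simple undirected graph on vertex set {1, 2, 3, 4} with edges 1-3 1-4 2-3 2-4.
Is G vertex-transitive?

G is 2-regular and bipartite on 2^2 = 4 vertices with girth 4; it is the hypercube graph Q_2. Aut(Q_2) consists of the signed permutations of the 2 coordinate axes: 2! permutations times 2^2 sign flips, so |Aut| = 2^2·2! = 8. This group acts transitively on the 4 vertices.

Yes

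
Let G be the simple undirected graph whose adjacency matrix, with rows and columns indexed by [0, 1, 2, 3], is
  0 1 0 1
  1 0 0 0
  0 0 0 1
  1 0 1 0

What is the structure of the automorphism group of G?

the cyclic group of order 2

The degree sequence is [2, 1, 1, 2]; the two degree-1 vertices 1 and 2 are the ends of a path, so G = P_4. The only nontrivial automorphism of a path is the end-to-end reflection, so Aut(G) ≅ Z_2.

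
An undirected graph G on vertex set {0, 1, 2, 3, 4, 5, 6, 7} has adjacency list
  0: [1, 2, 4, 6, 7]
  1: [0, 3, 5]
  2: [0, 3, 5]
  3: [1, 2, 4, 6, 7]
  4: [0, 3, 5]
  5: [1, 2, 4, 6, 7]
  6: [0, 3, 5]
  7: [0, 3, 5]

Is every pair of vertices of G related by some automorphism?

Automorphisms preserve degree, but G has vertices of degree 3 and vertices of degree 5; no automorphism maps one to the other, so G is not vertex-transitive.

No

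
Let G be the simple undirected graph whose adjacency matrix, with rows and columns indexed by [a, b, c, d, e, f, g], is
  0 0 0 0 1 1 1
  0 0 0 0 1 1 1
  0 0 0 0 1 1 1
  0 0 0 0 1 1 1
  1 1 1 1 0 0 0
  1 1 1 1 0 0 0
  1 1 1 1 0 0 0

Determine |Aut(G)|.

The vertices split by degree into {e, f, g} (degree 4) and {a, b, c, d} (degree 3); every edge runs between the two parts, so G is the complete bipartite graph K_{3,4}. Automorphisms preserve the bipartition setwise (since the parts differ in size) and act as S_3 × S_4 within it; |Aut| = 144.

144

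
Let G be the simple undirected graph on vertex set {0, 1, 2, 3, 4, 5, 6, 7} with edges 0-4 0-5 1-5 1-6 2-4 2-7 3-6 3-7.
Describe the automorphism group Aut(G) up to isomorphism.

D_8

Every vertex has degree 2 and the graph is connected, so G is the 8-cycle C_8. C_8 has 8 rotations and 8 reflections, so Aut(C_8) ≅ D_8 of order 16.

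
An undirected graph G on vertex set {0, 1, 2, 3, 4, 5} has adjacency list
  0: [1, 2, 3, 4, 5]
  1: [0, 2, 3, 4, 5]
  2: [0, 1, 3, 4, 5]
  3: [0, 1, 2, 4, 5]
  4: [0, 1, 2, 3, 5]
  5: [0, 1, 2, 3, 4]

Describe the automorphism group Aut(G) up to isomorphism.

the symmetric group on 6 letters

Every vertex has degree 5, so G is the complete graph K_6. Every bijection on the vertex set is an automorphism of K_6; hence Aut(K_6) ≅ S_6, order 720.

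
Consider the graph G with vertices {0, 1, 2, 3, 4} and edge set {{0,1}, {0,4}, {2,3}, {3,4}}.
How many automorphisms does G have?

2

The degree sequence is [2, 1, 1, 2, 2]; the two degree-1 vertices 1 and 2 are the ends of a path, so G = P_5. A path has exactly one nontrivial symmetry — reversal — giving Aut(G) of order 2.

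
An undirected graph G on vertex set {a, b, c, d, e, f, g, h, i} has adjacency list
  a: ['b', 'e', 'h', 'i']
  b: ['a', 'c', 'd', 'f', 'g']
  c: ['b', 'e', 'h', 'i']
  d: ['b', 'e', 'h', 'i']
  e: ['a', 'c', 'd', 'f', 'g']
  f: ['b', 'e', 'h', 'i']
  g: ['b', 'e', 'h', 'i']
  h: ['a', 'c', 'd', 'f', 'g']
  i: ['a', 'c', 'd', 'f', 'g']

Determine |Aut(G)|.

The vertices split by degree into {b, e, h, i} (degree 5) and {a, c, d, f, g} (degree 4); every edge runs between the two parts, so G is the complete bipartite graph K_{4,5}. The parts have unequal sizes, so no automorphism swaps them; each part is permuted independently, giving S_4 × S_5 of order 4!·5! = 2880.

2880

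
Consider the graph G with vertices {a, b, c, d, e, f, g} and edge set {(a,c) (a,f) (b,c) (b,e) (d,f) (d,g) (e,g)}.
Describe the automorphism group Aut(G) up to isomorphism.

Every vertex has degree 2 and the graph is connected, so G is the 7-cycle C_7. The automorphisms of the 7-cycle are exactly the symmetries of a regular 7-gon: the dihedral group D_7, |D_7| = 14.

D_7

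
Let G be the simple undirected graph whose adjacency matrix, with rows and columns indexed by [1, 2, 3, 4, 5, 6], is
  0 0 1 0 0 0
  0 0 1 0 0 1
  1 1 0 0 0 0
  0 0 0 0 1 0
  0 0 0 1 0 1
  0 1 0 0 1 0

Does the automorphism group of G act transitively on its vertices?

Automorphisms preserve degree, but G has vertices of degree 1 and vertices of degree 2; no automorphism maps one to the other, so G is not vertex-transitive.

No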